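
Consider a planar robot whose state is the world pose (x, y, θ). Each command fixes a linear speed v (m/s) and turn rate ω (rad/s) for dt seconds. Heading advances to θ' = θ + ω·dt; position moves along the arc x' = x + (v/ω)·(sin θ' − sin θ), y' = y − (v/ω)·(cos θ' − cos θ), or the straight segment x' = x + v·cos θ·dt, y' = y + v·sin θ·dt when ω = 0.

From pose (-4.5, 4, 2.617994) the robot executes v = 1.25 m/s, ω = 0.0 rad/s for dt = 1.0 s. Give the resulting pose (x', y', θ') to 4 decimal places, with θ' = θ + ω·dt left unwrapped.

(-5.5825, 4.6250, 2.6180)

θ' = 2.6180 + 0.0·1.0 = 2.6180
ω = 0 → straight: x' = -4.5 + 1.25·cos(2.6180)·1.0 = -5.5825
y' = 4 + 1.25·sin(2.6180)·1.0 = 4.6250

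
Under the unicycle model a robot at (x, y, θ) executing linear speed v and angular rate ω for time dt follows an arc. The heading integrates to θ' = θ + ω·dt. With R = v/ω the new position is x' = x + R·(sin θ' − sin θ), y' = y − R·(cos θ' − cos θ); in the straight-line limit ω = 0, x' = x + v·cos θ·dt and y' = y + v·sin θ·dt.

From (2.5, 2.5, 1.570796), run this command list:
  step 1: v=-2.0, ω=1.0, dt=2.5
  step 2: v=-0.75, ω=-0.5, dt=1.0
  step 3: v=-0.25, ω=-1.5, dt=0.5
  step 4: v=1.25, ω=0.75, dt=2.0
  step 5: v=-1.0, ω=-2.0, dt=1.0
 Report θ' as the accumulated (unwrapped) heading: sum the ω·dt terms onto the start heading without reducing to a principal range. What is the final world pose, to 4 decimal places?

(5.5636, 0.9804, 2.3208)

step 1: θ'=4.0708 (R=-2.0000) → pose (6.1023, 1.3031, 4.0708)
step 2: θ'=3.5708 (R=1.5000) → pose (6.6798, 1.7693, 3.5708)
step 3: θ'=2.8208 (R=0.1667) → pose (6.8017, 1.7759, 2.8208)
step 4: θ'=4.3208 (R=1.6667) → pose (4.7357, 0.8304, 4.3208)
step 5: θ'=2.3208 (R=0.5000) → pose (5.5636, 0.9804, 2.3208)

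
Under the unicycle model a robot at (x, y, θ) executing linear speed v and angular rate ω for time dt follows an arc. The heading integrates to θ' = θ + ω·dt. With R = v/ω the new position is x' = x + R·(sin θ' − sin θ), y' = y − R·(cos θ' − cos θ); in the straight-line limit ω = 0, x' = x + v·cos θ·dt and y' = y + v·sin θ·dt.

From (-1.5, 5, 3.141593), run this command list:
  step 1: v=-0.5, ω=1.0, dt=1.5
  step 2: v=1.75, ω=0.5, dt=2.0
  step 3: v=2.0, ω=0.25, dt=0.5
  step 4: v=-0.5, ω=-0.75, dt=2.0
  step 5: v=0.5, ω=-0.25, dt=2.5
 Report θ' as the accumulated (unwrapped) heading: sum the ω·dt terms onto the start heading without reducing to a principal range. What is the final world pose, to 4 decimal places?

(0.1138, 1.8405, 3.6416)

step 1: θ'=4.6416 (R=-0.5000) → pose (-1.0013, 5.4646, 4.6416)
step 2: θ'=5.6416 (R=3.5000) → pose (0.3953, 2.4130, 5.6416)
step 3: θ'=5.7666 (R=8.0000) → pose (1.2317, 1.8661, 5.7666)
step 4: θ'=4.2666 (R=0.6667) → pose (0.9595, 2.7333, 4.2666)
step 5: θ'=3.6416 (R=-2.0000) → pose (0.1138, 1.8405, 3.6416)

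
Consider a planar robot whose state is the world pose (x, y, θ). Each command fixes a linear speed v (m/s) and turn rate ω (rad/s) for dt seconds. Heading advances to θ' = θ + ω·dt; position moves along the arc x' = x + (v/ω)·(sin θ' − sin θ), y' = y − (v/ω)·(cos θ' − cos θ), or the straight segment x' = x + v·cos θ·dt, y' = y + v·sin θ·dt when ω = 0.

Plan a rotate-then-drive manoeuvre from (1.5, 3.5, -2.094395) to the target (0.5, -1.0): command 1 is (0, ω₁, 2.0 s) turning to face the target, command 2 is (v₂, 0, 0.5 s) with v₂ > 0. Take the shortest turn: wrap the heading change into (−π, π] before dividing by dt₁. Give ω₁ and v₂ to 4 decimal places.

heading to target = atan2(-1−3.5, 0.5−1.5) = -1.7895
Δθ = wrap(-1.7895 − -2.0944) = 0.3049; ω₁ = Δθ/dt₁ = 0.1525
distance = √((0.5−1.5)² + (-1−3.5)²) = 4.6098; v₂ = distance/dt₂ = 9.2195

ω₁ = 0.1525, v₂ = 9.2195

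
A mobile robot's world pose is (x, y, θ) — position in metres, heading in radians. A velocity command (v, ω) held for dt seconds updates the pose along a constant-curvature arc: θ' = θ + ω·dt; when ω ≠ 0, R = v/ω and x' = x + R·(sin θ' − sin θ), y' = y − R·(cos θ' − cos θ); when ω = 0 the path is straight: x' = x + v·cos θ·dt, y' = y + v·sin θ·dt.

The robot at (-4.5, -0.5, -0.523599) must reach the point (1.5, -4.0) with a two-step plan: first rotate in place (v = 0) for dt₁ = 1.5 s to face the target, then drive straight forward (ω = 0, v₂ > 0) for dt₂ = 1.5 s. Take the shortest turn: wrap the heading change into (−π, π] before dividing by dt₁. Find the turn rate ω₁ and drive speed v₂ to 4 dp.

heading to target = atan2(-4−-0.5, 1.5−-4.5) = -0.5281
Δθ = wrap(-0.5281 − -0.5236) = -0.0045; ω₁ = Δθ/dt₁ = -0.0030
distance = √((1.5−-4.5)² + (-4−-0.5)²) = 6.9462; v₂ = distance/dt₂ = 4.6308

ω₁ = -0.0030, v₂ = 4.6308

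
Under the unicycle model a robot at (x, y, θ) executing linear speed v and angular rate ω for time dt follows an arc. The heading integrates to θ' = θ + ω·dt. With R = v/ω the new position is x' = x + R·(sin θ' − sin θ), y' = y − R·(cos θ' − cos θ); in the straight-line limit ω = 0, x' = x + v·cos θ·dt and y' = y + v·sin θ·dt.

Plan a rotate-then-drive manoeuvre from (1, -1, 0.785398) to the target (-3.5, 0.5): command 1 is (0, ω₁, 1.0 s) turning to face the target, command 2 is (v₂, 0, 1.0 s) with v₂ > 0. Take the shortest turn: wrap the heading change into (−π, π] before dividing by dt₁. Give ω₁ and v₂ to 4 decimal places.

ω₁ = 2.0344, v₂ = 4.7434

heading to target = atan2(0.5−-1, -3.5−1) = 2.8198
Δθ = wrap(2.8198 − 0.7854) = 2.0344; ω₁ = Δθ/dt₁ = 2.0344
distance = √((-3.5−1)² + (0.5−-1)²) = 4.7434; v₂ = distance/dt₂ = 4.7434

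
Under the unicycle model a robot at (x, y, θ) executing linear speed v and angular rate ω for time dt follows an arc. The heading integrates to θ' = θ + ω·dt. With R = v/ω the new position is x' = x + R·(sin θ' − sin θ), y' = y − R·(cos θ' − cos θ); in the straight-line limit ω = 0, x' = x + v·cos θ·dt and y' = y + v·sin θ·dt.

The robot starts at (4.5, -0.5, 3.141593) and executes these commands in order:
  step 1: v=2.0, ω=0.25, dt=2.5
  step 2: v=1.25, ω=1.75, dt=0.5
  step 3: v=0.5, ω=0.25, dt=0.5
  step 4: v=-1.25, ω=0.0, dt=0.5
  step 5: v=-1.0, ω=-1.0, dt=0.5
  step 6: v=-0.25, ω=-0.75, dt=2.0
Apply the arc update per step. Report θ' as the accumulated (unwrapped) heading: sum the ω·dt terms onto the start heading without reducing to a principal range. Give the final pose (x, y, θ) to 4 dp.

(0.0078, -1.5150, 2.7666)

step 1: θ'=3.7666 (R=8.0000) → pose (-0.1808, -2.0123, 3.7666)
step 2: θ'=4.6416 (R=0.7143) → pose (-0.4753, -2.5410, 4.6416)
step 3: θ'=4.7666 (R=2.0000) → pose (-0.4774, -2.7909, 4.7666)
step 4: θ'=4.7666 (straight) → pose (-0.5113, -2.1668, 4.7666)
step 5: θ'=4.2666 (R=1.0000) → pose (-0.4150, -1.6814, 4.2666)
step 6: θ'=2.7666 (R=0.3333) → pose (0.0078, -1.5150, 2.7666)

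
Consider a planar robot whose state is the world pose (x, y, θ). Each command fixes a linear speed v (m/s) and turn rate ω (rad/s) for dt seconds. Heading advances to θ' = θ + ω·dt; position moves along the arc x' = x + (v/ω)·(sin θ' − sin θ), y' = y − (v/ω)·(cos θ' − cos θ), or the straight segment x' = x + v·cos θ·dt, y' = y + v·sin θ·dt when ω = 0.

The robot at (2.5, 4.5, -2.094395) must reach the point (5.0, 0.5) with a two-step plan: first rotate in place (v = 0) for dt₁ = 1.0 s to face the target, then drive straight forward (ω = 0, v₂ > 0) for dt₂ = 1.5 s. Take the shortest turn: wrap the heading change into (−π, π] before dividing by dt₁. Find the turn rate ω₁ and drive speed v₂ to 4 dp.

heading to target = atan2(0.5−4.5, 5−2.5) = -1.0122
Δθ = wrap(-1.0122 − -2.0944) = 1.0822; ω₁ = Δθ/dt₁ = 1.0822
distance = √((5−2.5)² + (0.5−4.5)²) = 4.7170; v₂ = distance/dt₂ = 3.1447

ω₁ = 1.0822, v₂ = 3.1447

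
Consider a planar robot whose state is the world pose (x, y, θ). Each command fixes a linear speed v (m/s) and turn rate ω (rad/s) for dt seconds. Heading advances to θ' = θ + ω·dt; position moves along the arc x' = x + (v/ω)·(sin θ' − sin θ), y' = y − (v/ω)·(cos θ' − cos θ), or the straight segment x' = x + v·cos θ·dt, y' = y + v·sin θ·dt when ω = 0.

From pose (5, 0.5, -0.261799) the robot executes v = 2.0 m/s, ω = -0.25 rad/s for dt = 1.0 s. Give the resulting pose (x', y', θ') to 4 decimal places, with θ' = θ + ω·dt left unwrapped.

(6.8474, -0.2525, -0.5118)

θ' = -0.2618 + -0.25·1.0 = -0.5118
R = v/ω = 2.0/-0.25 = -8.0000
x' = 5 + -8.0000·(sin -0.5118 − sin -0.2618) = 6.8474
y' = 0.5 − -8.0000·(cos -0.5118 − cos -0.2618) = -0.2525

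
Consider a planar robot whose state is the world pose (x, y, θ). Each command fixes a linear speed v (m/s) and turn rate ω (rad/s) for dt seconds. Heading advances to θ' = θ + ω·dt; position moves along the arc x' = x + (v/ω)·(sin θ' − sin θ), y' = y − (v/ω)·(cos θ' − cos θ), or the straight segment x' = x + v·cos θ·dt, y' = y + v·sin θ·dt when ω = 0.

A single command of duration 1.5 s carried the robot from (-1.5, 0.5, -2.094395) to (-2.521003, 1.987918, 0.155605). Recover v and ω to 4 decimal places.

v = -1.5000, ω = 1.5000

Δθ = 0.155605 − -2.094395 = 2.250000
ω = Δθ/dt = 2.250000/1.5 = 1.5000
R = −Δy/(cos θ' − cos θ) = -1.0000
v = R·ω = -1.0000·1.5000 = -1.5000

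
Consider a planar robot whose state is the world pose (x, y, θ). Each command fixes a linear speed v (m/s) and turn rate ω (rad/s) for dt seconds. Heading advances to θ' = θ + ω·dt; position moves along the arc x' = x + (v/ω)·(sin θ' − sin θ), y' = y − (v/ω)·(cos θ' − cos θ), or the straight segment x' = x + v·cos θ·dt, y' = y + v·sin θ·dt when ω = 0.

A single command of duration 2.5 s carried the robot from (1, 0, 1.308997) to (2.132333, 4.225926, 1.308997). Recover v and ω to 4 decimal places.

v = 1.7500, ω = 0.0000

Δθ = 1.308997 − 1.308997 = 0.000000
ω = Δθ/dt = 0.000000/2.5 = 0.0000
ω = 0 → v = (Δx·cos θ + Δy·sin θ)/dt = 1.7500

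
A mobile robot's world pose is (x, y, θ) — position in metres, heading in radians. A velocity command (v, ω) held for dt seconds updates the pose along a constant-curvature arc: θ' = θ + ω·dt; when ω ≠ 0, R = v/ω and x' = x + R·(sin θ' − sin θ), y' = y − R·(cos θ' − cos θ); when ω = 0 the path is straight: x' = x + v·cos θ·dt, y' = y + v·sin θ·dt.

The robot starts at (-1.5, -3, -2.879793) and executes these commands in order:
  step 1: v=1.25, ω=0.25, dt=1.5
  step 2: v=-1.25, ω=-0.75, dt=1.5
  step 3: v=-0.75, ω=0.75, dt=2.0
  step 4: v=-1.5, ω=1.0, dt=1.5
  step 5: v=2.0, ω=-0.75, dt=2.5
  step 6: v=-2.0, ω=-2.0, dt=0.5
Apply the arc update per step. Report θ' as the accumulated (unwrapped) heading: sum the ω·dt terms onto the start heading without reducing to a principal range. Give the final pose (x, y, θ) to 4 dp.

step 1: θ'=-2.5048 (R=5.0000) → pose (-3.1790, -3.8096, -2.5048)
step 2: θ'=-3.6298 (R=1.6667) → pose (-1.4063, -3.6777, -3.6298)
step 3: θ'=-2.1298 (R=-1.0000) → pose (-0.0894, -3.3248, -2.1298)
step 4: θ'=-0.6298 (R=-1.5000) → pose (-0.4776, -1.3171, -0.6298)
step 5: θ'=-2.5048 (R=-2.6667) → pose (-0.4626, -5.6162, -2.5048)
step 6: θ'=-3.5048 (R=1.0000) → pose (0.4873, -5.4854, -3.5048)

(0.4873, -5.4854, -3.5048)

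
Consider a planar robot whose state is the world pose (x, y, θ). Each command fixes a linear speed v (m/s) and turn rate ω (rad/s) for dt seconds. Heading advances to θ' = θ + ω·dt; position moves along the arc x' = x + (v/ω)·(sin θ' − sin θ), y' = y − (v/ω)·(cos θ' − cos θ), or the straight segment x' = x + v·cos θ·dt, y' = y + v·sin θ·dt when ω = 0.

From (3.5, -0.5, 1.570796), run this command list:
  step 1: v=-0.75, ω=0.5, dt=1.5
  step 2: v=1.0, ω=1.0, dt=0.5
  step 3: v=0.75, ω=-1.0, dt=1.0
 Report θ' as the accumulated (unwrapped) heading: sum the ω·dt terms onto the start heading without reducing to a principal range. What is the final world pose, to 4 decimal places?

(2.9959, -0.7289, 1.8208)

step 1: θ'=2.3208 (R=-1.5000) → pose (3.9025, -1.5225, 2.3208)
step 2: θ'=2.8208 (R=1.0000) → pose (3.4861, -1.2551, 2.8208)
step 3: θ'=1.8208 (R=-0.7500) → pose (2.9959, -0.7289, 1.8208)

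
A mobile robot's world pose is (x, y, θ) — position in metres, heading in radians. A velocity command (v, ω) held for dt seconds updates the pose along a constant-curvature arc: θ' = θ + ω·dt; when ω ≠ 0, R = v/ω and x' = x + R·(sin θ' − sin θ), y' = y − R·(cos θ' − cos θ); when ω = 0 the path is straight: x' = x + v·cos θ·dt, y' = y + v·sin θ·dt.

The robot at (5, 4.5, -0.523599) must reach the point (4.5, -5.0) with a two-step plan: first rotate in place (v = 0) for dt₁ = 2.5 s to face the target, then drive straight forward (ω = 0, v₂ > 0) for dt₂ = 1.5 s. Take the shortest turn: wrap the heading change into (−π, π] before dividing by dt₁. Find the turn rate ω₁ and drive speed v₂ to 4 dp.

ω₁ = -0.4399, v₂ = 6.3421

heading to target = atan2(-5−4.5, 4.5−5) = -1.6234
Δθ = wrap(-1.6234 − -0.5236) = -1.0998; ω₁ = Δθ/dt₁ = -0.4399
distance = √((4.5−5)² + (-5−4.5)²) = 9.5131; v₂ = distance/dt₂ = 6.3421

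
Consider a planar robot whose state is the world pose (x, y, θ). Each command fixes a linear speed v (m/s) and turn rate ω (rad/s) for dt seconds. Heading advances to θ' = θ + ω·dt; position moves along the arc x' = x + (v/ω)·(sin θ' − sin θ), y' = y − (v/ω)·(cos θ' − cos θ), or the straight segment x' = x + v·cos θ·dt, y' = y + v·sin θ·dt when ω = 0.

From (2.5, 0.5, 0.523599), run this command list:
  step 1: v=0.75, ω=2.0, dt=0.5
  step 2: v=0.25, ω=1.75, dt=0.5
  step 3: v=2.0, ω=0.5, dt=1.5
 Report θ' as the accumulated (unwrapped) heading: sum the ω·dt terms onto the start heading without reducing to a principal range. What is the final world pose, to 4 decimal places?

step 1: θ'=1.5236 (R=0.3750) → pose (2.6871, 0.8071, 1.5236)
step 2: θ'=2.3986 (R=0.1429) → pose (2.6410, 0.9190, 2.3986)
step 3: θ'=3.1486 (R=4.0000) → pose (-0.0930, 1.9731, 3.1486)

(-0.0930, 1.9731, 3.1486)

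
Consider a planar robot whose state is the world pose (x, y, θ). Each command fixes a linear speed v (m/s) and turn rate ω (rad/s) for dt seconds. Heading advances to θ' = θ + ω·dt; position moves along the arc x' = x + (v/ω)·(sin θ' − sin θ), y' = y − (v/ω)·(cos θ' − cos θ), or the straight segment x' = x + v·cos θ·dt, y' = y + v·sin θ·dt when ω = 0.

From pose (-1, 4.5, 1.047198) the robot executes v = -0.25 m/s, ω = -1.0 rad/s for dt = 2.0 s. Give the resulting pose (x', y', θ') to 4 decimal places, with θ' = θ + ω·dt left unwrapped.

(-1.4203, 4.4801, -0.9528)

θ' = 1.0472 + -1.0·2.0 = -0.9528
R = v/ω = -0.25/-1.0 = 0.2500
x' = -1 + 0.2500·(sin -0.9528 − sin 1.0472) = -1.4203
y' = 4.5 − 0.2500·(cos -0.9528 − cos 1.0472) = 4.4801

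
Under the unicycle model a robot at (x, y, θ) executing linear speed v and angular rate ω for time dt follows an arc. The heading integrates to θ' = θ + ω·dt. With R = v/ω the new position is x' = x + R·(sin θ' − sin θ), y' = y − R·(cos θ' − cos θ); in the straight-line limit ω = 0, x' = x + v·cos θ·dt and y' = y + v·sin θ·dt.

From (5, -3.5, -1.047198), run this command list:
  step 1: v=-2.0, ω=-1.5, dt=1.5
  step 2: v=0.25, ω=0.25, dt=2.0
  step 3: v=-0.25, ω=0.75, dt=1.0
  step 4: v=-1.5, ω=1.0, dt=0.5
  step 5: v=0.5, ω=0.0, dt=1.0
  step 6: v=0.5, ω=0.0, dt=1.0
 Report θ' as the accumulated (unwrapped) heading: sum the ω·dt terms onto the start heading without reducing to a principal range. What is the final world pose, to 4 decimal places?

(6.2426, -1.6783, -1.5472)

step 1: θ'=-3.2972 (R=1.3333) → pose (6.3613, -1.5161, -3.2972)
step 2: θ'=-2.7972 (R=1.0000) → pose (5.8687, -1.5627, -2.7972)
step 3: θ'=-2.0472 (R=-0.3333) → pose (6.0524, -1.4018, -2.0472)
step 4: θ'=-1.5472 (R=-1.5000) → pose (6.2190, -0.6786, -1.5472)
step 5: θ'=-1.5472 (straight) → pose (6.2308, -1.1784, -1.5472)
step 6: θ'=-1.5472 (straight) → pose (6.2426, -1.6783, -1.5472)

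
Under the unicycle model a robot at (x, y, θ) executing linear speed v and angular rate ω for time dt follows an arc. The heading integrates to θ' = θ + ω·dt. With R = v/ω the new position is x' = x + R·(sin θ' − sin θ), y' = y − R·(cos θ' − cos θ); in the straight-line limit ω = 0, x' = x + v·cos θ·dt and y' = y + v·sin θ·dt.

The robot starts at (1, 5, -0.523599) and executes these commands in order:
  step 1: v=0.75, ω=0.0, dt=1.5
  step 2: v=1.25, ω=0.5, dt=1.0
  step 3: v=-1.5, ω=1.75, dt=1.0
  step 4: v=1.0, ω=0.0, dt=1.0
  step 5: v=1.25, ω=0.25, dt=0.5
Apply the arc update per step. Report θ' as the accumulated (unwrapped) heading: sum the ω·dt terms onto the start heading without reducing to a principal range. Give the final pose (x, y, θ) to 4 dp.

(2.0081, 4.7112, 1.8514)

step 1: θ'=-0.5236 (straight) → pose (1.9743, 4.4375, -0.5236)
step 2: θ'=-0.0236 (R=2.5000) → pose (3.1653, 4.1033, -0.0236)
step 3: θ'=1.7264 (R=-0.8571) → pose (2.2983, 3.1135, 1.7264)
step 4: θ'=1.7264 (straight) → pose (2.1433, 4.1014, 1.7264)
step 5: θ'=1.8514 (R=5.0000) → pose (2.0081, 4.7112, 1.8514)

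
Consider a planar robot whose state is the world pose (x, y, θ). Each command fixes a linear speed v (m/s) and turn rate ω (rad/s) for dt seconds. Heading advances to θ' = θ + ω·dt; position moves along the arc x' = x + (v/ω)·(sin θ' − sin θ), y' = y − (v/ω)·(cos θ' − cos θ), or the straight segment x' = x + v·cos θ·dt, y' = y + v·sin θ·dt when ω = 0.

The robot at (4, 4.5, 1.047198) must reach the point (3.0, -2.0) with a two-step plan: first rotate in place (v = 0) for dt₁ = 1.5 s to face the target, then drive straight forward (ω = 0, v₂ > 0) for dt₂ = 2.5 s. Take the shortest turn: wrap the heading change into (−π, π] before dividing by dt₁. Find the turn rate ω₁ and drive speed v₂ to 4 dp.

ω₁ = -1.8471, v₂ = 2.6306

heading to target = atan2(-2−4.5, 3−4) = -1.7234
Δθ = wrap(-1.7234 − 1.0472) = -2.7706; ω₁ = Δθ/dt₁ = -1.8471
distance = √((3−4)² + (-2−4.5)²) = 6.5765; v₂ = distance/dt₂ = 2.6306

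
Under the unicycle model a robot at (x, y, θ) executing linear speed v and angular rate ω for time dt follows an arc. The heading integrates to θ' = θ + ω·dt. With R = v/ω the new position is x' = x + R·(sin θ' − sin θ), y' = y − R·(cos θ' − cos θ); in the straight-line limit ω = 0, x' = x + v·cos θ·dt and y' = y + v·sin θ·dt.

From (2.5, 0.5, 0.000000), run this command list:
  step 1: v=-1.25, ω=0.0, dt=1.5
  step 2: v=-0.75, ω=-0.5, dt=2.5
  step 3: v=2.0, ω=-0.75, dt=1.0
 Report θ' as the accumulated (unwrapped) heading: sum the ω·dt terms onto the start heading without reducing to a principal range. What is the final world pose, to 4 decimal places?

(-0.9043, -0.4236, -2.0000)

step 1: θ'=0.0000 (straight) → pose (0.6250, 0.5000, 0.0000)
step 2: θ'=-1.2500 (R=1.5000) → pose (-0.7985, 1.5270, -1.2500)
step 3: θ'=-2.0000 (R=-2.6667) → pose (-0.9043, -0.4236, -2.0000)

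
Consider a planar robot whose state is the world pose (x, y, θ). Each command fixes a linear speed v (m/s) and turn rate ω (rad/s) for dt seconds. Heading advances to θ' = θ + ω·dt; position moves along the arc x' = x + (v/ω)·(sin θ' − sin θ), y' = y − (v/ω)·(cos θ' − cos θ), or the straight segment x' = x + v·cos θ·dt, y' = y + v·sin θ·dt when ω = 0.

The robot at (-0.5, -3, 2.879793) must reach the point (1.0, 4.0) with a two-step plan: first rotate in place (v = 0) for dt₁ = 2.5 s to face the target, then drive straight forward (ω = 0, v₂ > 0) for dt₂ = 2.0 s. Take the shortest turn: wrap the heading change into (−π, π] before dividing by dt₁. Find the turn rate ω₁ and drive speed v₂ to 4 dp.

ω₁ = -0.6080, v₂ = 3.5795

heading to target = atan2(4−-3, 1−-0.5) = 1.3597
Δθ = wrap(1.3597 − 2.8798) = -1.5201; ω₁ = Δθ/dt₁ = -0.6080
distance = √((1−-0.5)² + (4−-3)²) = 7.1589; v₂ = distance/dt₂ = 3.5795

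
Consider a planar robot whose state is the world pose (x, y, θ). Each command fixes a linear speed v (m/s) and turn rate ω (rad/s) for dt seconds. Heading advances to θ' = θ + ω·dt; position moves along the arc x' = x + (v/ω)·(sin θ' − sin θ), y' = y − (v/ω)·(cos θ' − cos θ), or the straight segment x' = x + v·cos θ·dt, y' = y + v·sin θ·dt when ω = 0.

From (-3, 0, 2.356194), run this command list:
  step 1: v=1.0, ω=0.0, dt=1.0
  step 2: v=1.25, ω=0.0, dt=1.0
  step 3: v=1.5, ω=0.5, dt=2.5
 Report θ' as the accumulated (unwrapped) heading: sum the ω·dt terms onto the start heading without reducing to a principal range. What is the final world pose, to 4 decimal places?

(-8.0565, 2.1517, 3.6062)

step 1: θ'=2.3562 (straight) → pose (-3.7071, 0.7071, 2.3562)
step 2: θ'=2.3562 (straight) → pose (-4.5910, 1.5910, 2.3562)
step 3: θ'=3.6062 (R=3.0000) → pose (-8.0565, 2.1517, 3.6062)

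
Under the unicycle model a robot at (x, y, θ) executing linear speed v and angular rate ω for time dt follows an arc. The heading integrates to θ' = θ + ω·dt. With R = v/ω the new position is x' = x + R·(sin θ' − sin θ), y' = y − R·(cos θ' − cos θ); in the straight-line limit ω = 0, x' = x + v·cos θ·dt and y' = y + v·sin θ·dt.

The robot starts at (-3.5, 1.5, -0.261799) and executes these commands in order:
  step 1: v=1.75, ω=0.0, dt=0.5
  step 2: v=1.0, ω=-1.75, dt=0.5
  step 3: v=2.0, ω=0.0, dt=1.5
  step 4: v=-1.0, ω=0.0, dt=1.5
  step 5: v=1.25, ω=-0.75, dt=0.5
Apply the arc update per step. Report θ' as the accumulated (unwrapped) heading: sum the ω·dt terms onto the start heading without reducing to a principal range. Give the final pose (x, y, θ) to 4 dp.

(-1.5019, -1.0016, -1.5118)

step 1: θ'=-0.2618 (straight) → pose (-2.6548, 1.2735, -0.2618)
step 2: θ'=-1.1368 (R=-0.5714) → pose (-2.2843, 0.9619, -1.1368)
step 3: θ'=-1.1368 (straight) → pose (-1.0228, -1.7600, -1.1368)
step 4: θ'=-1.1368 (straight) → pose (-1.6535, -0.3991, -1.1368)
step 5: θ'=-1.5118 (R=-1.6667) → pose (-1.5019, -1.0016, -1.5118)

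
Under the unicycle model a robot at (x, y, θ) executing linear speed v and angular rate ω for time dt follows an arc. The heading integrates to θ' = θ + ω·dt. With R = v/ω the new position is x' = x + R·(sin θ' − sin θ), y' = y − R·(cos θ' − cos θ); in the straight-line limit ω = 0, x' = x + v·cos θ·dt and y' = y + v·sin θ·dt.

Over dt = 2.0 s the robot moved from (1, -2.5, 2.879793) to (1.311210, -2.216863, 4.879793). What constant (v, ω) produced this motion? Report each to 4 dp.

v = -0.2500, ω = 1.0000

Δθ = 4.879793 − 2.879793 = 2.000000
ω = Δθ/dt = 2.000000/2.0 = 1.0000
R = Δx/(sin θ' − sin θ) = -0.2500
v = R·ω = -0.2500·1.0000 = -0.2500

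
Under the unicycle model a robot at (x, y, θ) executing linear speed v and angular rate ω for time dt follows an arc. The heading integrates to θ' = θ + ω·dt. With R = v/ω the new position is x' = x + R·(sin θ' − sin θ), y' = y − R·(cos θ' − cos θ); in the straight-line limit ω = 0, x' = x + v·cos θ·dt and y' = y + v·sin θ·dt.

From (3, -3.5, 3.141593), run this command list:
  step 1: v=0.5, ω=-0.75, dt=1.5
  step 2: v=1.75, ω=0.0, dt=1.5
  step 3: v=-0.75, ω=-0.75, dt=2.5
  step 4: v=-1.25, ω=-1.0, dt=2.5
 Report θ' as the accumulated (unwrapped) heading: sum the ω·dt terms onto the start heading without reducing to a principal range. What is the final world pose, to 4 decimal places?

(-0.5528, -0.0502, -2.3584)

step 1: θ'=2.0166 (R=-0.6667) → pose (2.3985, -3.1208, 2.0166)
step 2: θ'=2.0166 (straight) → pose (1.2666, -0.7523, 2.0166)
step 3: θ'=0.1416 (R=1.0000) → pose (0.5055, -2.1735, 0.1416)
step 4: θ'=-2.3584 (R=1.2500) → pose (-0.5528, -0.0502, -2.3584)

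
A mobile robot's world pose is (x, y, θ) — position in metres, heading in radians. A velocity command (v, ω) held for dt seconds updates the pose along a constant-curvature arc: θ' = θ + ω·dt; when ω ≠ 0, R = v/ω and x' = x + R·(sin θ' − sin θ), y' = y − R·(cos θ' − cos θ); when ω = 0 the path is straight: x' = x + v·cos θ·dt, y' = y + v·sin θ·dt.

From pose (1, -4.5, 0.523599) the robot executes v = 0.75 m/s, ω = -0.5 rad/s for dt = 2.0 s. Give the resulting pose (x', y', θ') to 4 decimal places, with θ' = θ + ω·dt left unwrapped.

θ' = 0.5236 + -0.5·2.0 = -0.4764
R = v/ω = 0.75/-0.5 = -1.5000
x' = 1 + -1.5000·(sin -0.4764 − sin 0.5236) = 2.4379
y' = -4.5 − -1.5000·(cos -0.4764 − cos 0.5236) = -4.4661

(2.4379, -4.4661, -0.4764)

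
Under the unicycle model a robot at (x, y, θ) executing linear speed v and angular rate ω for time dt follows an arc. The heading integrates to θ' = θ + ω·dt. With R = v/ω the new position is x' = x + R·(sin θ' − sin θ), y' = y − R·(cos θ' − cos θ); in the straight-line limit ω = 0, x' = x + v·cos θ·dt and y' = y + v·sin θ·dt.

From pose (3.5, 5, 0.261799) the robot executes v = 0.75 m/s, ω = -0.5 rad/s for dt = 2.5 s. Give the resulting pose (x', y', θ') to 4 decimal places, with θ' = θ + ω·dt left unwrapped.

θ' = 0.2618 + -0.5·2.5 = -0.9882
R = v/ω = 0.75/-0.5 = -1.5000
x' = 3.5 + -1.5000·(sin -0.9882 − sin 0.2618) = 5.1408
y' = 5 − -1.5000·(cos -0.9882 − cos 0.2618) = 4.3764

(5.1408, 4.3764, -0.9882)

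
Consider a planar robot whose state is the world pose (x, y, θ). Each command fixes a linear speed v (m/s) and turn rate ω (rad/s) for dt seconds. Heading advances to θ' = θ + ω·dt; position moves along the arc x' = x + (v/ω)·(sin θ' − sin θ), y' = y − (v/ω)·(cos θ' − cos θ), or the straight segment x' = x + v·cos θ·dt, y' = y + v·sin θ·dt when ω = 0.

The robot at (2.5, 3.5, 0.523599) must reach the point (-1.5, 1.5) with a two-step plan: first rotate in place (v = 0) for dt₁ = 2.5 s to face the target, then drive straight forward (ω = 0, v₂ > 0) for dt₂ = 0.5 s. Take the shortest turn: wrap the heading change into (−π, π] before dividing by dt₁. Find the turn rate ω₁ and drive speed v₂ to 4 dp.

ω₁ = 1.2327, v₂ = 8.9443

heading to target = atan2(1.5−3.5, -1.5−2.5) = -2.6779
Δθ = wrap(-2.6779 − 0.5236) = 3.0816; ω₁ = Δθ/dt₁ = 1.2327
distance = √((-1.5−2.5)² + (1.5−3.5)²) = 4.4721; v₂ = distance/dt₂ = 8.9443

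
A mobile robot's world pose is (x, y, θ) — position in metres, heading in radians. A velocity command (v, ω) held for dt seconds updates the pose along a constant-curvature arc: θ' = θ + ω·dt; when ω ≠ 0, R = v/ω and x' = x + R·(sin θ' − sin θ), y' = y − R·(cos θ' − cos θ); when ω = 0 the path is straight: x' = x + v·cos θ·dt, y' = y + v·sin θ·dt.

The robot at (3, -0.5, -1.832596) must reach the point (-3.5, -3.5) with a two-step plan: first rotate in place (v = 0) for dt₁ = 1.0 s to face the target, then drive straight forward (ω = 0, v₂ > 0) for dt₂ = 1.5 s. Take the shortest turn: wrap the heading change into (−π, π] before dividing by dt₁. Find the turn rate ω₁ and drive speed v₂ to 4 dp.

heading to target = atan2(-3.5−-0.5, -3.5−3) = -2.7092
Δθ = wrap(-2.7092 − -1.8326) = -0.8766; ω₁ = Δθ/dt₁ = -0.8766
distance = √((-3.5−3)² + (-3.5−-0.5)²) = 7.1589; v₂ = distance/dt₂ = 4.7726

ω₁ = -0.8766, v₂ = 4.7726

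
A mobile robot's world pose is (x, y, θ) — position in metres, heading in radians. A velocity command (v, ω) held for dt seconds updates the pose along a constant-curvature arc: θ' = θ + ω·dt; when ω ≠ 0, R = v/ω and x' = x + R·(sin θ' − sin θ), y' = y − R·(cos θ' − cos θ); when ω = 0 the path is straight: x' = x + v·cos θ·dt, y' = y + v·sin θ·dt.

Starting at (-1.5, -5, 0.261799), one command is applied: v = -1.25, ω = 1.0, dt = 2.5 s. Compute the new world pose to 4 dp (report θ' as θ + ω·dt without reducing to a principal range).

θ' = 0.2618 + 1.0·2.5 = 2.7618
R = v/ω = -1.25/1.0 = -1.2500
x' = -1.5 + -1.2500·(sin 2.7618 − sin 0.2618) = -1.6399
y' = -5 − -1.2500·(cos 2.7618 − cos 0.2618) = -7.3683

(-1.6399, -7.3683, 2.7618)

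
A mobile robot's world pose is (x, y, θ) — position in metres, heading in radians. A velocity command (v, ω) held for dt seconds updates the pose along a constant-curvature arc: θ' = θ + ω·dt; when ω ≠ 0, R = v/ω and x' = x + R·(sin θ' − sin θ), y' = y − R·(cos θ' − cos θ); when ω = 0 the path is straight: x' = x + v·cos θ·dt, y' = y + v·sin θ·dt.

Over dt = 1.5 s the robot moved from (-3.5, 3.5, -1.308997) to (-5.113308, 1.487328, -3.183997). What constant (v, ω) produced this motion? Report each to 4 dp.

v = 2.0000, ω = -1.2500

Δθ = -3.183997 − -1.308997 = -1.875000
ω = Δθ/dt = -1.875000/1.5 = -1.2500
R = −Δy/(cos θ' − cos θ) = -1.6000
v = R·ω = -1.6000·-1.2500 = 2.0000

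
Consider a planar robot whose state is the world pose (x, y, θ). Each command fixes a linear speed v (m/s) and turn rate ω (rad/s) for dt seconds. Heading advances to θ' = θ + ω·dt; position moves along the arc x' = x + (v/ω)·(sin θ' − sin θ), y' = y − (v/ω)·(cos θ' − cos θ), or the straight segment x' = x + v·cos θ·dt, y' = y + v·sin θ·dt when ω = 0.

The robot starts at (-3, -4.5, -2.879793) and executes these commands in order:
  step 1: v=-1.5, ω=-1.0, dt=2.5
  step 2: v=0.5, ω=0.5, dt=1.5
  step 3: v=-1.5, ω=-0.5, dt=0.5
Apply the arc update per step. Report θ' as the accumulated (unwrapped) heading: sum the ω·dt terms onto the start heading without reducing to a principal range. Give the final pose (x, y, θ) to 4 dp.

step 1: θ'=-5.3798 (R=1.5000) → pose (-1.4336, -6.8773, -5.3798)
step 2: θ'=-4.6298 (R=1.0000) → pose (-1.2225, -6.1759, -4.6298)
step 3: θ'=-4.8798 (R=3.0000) → pose (-1.2542, -6.9232, -4.8798)

(-1.2542, -6.9232, -4.8798)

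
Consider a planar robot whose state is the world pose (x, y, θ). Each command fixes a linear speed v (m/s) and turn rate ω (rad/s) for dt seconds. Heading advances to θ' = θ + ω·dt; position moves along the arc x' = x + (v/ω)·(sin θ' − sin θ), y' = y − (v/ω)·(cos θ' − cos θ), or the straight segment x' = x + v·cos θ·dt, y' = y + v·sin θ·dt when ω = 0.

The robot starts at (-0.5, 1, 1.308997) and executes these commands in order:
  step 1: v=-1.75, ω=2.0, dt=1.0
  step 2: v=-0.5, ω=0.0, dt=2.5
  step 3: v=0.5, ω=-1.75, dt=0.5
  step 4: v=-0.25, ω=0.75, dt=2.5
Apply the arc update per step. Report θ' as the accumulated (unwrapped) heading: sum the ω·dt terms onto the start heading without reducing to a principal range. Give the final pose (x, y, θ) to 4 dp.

step 1: θ'=3.3090 (R=-0.8750) → pose (0.4910, -0.0892, 3.3090)
step 2: θ'=3.3090 (straight) → pose (1.7235, 0.1190, 3.3090)
step 3: θ'=2.4340 (R=-0.2857) → pose (1.4902, 0.1836, 2.4340)
step 4: θ'=4.3090 (R=-0.3333) → pose (2.0134, 0.3061, 4.3090)

(2.0134, 0.3061, 4.3090)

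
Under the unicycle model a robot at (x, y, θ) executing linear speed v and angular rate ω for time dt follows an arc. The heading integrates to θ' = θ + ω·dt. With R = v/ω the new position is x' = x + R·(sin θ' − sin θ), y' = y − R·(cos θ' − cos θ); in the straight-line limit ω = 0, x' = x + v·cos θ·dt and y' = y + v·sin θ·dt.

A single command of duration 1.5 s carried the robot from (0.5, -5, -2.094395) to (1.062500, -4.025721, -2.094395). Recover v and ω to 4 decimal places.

v = -0.7500, ω = 0.0000

Δθ = -2.094395 − -2.094395 = 0.000000
ω = Δθ/dt = 0.000000/1.5 = 0.0000
ω = 0 → v = (Δx·cos θ + Δy·sin θ)/dt = -0.7500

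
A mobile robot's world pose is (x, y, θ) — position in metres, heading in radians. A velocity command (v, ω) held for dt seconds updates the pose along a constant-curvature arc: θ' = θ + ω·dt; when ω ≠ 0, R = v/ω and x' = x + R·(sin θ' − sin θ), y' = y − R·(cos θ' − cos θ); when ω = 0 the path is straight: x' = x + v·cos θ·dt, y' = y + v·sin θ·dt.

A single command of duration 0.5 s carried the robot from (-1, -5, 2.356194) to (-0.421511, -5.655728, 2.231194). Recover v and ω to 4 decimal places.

Δθ = 2.231194 − 2.356194 = -0.125000
ω = Δθ/dt = -0.125000/0.5 = -0.2500
R = −Δy/(cos θ' − cos θ) = 7.0000
v = R·ω = 7.0000·-0.2500 = -1.7500

v = -1.7500, ω = -0.2500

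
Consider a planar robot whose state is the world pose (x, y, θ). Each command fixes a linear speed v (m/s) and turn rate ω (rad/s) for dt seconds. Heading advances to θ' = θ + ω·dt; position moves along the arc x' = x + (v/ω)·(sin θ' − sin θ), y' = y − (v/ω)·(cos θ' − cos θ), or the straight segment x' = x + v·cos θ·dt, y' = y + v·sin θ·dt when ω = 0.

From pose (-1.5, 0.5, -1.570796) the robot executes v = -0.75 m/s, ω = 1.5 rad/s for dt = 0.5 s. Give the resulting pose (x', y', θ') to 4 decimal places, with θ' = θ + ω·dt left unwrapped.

θ' = -1.5708 + 1.5·0.5 = -0.8208
R = v/ω = -0.75/1.5 = -0.5000
x' = -1.5 + -0.5000·(sin -0.8208 − sin -1.5708) = -1.6342
y' = 0.5 − -0.5000·(cos -0.8208 − cos -1.5708) = 0.8408

(-1.6342, 0.8408, -0.8208)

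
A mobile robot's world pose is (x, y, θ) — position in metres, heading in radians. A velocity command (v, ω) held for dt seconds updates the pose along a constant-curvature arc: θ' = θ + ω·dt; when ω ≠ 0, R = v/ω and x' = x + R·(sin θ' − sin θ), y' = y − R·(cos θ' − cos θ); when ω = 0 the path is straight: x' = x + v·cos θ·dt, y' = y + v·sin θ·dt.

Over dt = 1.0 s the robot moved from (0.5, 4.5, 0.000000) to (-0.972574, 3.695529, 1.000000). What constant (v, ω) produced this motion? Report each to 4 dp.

Δθ = 1.000000 − 0.000000 = 1.000000
ω = Δθ/dt = 1.000000/1.0 = 1.0000
R = Δx/(sin θ' − sin θ) = -1.7500
v = R·ω = -1.7500·1.0000 = -1.7500

v = -1.7500, ω = 1.0000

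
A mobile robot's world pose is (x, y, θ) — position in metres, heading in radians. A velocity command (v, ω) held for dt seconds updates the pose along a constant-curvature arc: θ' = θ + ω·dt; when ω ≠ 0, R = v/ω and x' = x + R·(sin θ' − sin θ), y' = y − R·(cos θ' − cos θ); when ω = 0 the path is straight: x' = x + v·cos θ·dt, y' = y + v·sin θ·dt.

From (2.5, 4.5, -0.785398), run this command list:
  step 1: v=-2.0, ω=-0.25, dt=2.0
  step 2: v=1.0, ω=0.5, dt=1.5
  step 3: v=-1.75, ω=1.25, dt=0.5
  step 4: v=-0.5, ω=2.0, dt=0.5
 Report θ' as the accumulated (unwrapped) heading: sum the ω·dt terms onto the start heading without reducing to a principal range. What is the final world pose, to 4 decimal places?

step 1: θ'=-1.2854 (R=8.0000) → pose (0.4805, 7.9045, -1.2854)
step 2: θ'=-0.5354 (R=2.0000) → pose (1.3792, 6.7475, -0.5354)
step 3: θ'=0.0896 (R=-1.4000) → pose (0.5397, 6.9378, 0.0896)
step 4: θ'=1.0896 (R=-0.2500) → pose (0.3404, 6.8045, 1.0896)

(0.3404, 6.8045, 1.0896)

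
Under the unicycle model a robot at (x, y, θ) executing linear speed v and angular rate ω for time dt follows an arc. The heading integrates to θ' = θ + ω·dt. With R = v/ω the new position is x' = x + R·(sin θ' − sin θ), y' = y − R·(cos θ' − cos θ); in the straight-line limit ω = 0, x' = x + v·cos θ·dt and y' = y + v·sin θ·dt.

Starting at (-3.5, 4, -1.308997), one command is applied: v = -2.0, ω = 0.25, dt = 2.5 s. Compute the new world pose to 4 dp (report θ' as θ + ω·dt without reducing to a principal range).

θ' = -1.3090 + 0.25·2.5 = -0.6840
R = v/ω = -2.0/0.25 = -8.0000
x' = -3.5 + -8.0000·(sin -0.6840 − sin -1.3090) = -6.1722
y' = 4 − -8.0000·(cos -0.6840 − cos -1.3090) = 8.1299

(-6.1722, 8.1299, -0.6840)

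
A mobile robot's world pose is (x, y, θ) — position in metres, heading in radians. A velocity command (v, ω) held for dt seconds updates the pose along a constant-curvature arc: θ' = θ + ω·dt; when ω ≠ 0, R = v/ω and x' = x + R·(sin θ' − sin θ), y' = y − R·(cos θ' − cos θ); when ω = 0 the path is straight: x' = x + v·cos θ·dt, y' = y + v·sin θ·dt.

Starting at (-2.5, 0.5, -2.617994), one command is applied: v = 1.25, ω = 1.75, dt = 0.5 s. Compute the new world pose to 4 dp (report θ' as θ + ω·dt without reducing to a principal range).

(-2.8466, 0.0038, -1.7430)

θ' = -2.6180 + 1.75·0.5 = -1.7430
R = v/ω = 1.25/1.75 = 0.7143
x' = -2.5 + 0.7143·(sin -1.7430 − sin -2.6180) = -2.8466
y' = 0.5 − 0.7143·(cos -1.7430 − cos -2.6180) = 0.0038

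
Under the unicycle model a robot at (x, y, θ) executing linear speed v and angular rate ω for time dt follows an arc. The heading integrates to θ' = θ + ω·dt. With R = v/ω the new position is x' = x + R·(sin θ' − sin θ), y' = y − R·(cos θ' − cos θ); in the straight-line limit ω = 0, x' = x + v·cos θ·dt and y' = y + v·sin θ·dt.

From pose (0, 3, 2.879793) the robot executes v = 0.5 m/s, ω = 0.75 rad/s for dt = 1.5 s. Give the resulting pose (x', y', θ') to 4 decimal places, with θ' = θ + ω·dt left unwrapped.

(-0.6792, 2.7894, 4.0048)

θ' = 2.8798 + 0.75·1.5 = 4.0048
R = v/ω = 0.5/0.75 = 0.6667
x' = 0 + 0.6667·(sin 4.0048 − sin 2.8798) = -0.6792
y' = 3 − 0.6667·(cos 4.0048 − cos 2.8798) = 2.7894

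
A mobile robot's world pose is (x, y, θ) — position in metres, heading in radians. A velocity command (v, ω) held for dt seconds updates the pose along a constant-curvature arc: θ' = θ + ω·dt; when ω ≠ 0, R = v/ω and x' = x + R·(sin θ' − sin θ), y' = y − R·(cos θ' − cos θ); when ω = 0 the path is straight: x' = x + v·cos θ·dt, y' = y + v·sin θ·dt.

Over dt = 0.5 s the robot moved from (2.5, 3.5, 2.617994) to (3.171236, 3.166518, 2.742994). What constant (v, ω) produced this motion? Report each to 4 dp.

v = -1.5000, ω = 0.2500

Δθ = 2.742994 − 2.617994 = 0.125000
ω = Δθ/dt = 0.125000/0.5 = 0.2500
R = Δx/(sin θ' − sin θ) = -6.0000
v = R·ω = -6.0000·0.2500 = -1.5000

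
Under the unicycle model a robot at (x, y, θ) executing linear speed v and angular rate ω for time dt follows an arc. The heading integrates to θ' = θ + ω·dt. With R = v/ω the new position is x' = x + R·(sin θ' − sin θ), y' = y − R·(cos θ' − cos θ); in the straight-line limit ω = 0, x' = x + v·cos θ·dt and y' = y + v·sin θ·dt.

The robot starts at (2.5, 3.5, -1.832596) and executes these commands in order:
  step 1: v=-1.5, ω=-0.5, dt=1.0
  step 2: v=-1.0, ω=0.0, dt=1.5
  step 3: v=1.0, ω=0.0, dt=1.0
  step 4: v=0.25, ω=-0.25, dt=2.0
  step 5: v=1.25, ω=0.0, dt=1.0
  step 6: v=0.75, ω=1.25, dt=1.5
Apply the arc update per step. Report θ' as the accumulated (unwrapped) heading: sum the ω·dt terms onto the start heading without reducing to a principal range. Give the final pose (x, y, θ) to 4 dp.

step 1: θ'=-2.3326 (R=3.0000) → pose (3.2270, 4.7942, -2.3326)
step 2: θ'=-2.3326 (straight) → pose (4.2623, 5.8796, -2.3326)
step 3: θ'=-2.3326 (straight) → pose (3.5721, 5.1560, -2.3326)
step 4: θ'=-2.8326 (R=-1.0000) → pose (3.1526, 4.8936, -2.8326)
step 5: θ'=-2.8326 (straight) → pose (1.9618, 4.5135, -2.8326)
step 6: θ'=-0.9576 (R=0.6000) → pose (1.6536, 3.5966, -0.9576)

(1.6536, 3.5966, -0.9576)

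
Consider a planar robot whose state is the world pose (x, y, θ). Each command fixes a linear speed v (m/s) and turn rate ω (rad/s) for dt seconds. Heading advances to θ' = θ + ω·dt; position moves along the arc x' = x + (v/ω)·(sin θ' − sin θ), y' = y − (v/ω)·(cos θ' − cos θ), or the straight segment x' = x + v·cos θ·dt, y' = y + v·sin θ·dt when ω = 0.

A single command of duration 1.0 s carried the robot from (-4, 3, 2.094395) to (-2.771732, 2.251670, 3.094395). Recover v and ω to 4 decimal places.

v = -1.5000, ω = 1.0000

Δθ = 3.094395 − 2.094395 = 1.000000
ω = Δθ/dt = 1.000000/1.0 = 1.0000
R = Δx/(sin θ' − sin θ) = -1.5000
v = R·ω = -1.5000·1.0000 = -1.5000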